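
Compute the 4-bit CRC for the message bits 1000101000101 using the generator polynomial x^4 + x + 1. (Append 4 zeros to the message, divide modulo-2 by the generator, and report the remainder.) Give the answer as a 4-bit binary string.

0101

Append 4 zeros: 10001010001010000. Divide by 10011 (XOR where the leading bit is 1):
  pos 0: 10001 XOR 10011 = 00010
  pos 3: 10010 XOR 10011 = 00001
  pos 7: 10010 XOR 10011 = 00001
  pos 11: 11000 XOR 10011 = 01011
  pos 12: 10110 XOR 10011 = 00101
Remainder (last 4 bits) = 0101. This is the CRC / FCS.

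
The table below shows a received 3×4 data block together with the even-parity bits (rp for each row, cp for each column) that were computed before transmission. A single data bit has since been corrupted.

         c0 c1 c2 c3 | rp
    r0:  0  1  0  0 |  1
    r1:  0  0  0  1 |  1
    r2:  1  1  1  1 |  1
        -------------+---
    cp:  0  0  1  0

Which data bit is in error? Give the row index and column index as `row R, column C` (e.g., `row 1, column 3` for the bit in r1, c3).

row 2, column 0

Recompute each row's even parity and compare to rp:
  r0: data parity 1, sent rp 1 → ok
  r1: data parity 1, sent rp 1 → ok
  r2: data parity 0, sent rp 1 → mismatch
Recompute each column's even parity and compare to cp:
  c0: data parity 1, sent cp 0 → mismatch
  c1: data parity 0, sent cp 0 → ok
  c2: data parity 1, sent cp 1 → ok
  c3: data parity 0, sent cp 0 → ok
Exactly one row (r2) and one column (c0) fail → the flipped bit is at their intersection.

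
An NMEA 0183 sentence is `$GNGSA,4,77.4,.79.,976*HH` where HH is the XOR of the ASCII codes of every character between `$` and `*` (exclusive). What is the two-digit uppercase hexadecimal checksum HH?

44

XOR the ASCII codes of the payload characters:
  'G' = 0x47 → acc = 0x47
  'N' = 0x4E → acc = 0x09
  'G' = 0x47 → acc = 0x4E
  'S' = 0x53 → acc = 0x1D
  'A' = 0x41 → acc = 0x5C
  ',' = 0x2C → acc = 0x70
  '4' = 0x34 → acc = 0x44
  ',' = 0x2C → acc = 0x68
  '7' = 0x37 → acc = 0x5F
  '7' = 0x37 → acc = 0x68
  '.' = 0x2E → acc = 0x46
  '4' = 0x34 → acc = 0x72
  ',' = 0x2C → acc = 0x5E
  '.' = 0x2E → acc = 0x70
  '7' = 0x37 → acc = 0x47
  '9' = 0x39 → acc = 0x7E
  '.' = 0x2E → acc = 0x50
  ',' = 0x2C → acc = 0x7C
  '9' = 0x39 → acc = 0x45
  '7' = 0x37 → acc = 0x72
  '6' = 0x36 → acc = 0x44
Checksum = 0x44.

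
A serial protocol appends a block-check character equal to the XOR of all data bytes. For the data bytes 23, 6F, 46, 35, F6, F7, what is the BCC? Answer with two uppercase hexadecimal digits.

XOR the bytes together:
  start with 0x23
  0x23 ⊕ 0x6F = 0x4C
  0x4C ⊕ 0x46 = 0x0A
  0x0A ⊕ 0x35 = 0x3F
  0x3F ⊕ 0xF6 = 0xC9
  0xC9 ⊕ 0xF7 = 0x3E

3E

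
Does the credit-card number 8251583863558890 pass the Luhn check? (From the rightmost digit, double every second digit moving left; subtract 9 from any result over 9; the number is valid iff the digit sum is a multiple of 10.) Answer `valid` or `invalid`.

From the right, keep odd positions and double even positions (subtract 9 from any doubled value over 9):
  doubled (positions 2,4,...): 9 7 1 3 6 1 1 7 → sum 35
  kept (positions 1,3,...): 0 8 5 3 8 8 1 2 → sum 35
Total = 70.
70 mod 10 = 0, so the number is valid.

valid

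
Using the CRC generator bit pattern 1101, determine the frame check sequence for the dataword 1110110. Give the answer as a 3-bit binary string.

Append 3 zeros: 1110110000. Divide by 1101 (XOR where the leading bit is 1):
  pos 0: 1110 XOR 1101 = 0011
  pos 2: 1111 XOR 1101 = 0010
  pos 4: 1000 XOR 1101 = 0101
  pos 5: 1010 XOR 1101 = 0111
  pos 6: 1110 XOR 1101 = 0011
Remainder (last 3 bits) = 011. This is the CRC / FCS.

011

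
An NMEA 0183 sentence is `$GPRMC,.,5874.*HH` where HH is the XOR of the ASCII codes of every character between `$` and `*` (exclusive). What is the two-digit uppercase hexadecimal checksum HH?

XOR the ASCII codes of the payload characters:
  'G' = 0x47 → acc = 0x47
  'P' = 0x50 → acc = 0x17
  'R' = 0x52 → acc = 0x45
  'M' = 0x4D → acc = 0x08
  'C' = 0x43 → acc = 0x4B
  ',' = 0x2C → acc = 0x67
  '.' = 0x2E → acc = 0x49
  ',' = 0x2C → acc = 0x65
  '5' = 0x35 → acc = 0x50
  '8' = 0x38 → acc = 0x68
  '7' = 0x37 → acc = 0x5F
  '4' = 0x34 → acc = 0x6B
  '.' = 0x2E → acc = 0x45
Checksum = 0x45.

45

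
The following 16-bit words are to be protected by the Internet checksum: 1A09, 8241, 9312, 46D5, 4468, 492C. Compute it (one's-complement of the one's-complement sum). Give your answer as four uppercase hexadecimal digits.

One's-complement addition (fold any carry out of bit 15 back into bit 0):
  0x1A09 + 0x8241 = 0x09C4A
  0x9C4A + 0x9312 = 0x12F5C → wrap carry → 0x2F5D
  0x2F5D + 0x46D5 = 0x07632
  0x7632 + 0x4468 = 0x0BA9A
  0xBA9A + 0x492C = 0x103C6 → wrap carry → 0x03C7
One's-complement sum = 0x03C7.
Checksum = ~0x03C7 & 0xFFFF = 0xFC38.

FC38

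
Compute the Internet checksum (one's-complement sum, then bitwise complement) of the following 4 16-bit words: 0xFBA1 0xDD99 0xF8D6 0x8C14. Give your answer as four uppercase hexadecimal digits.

One's-complement addition (fold any carry out of bit 15 back into bit 0):
  0xFBA1 + 0xDD99 = 0x1D93A → wrap carry → 0xD93B
  0xD93B + 0xF8D6 = 0x1D211 → wrap carry → 0xD212
  0xD212 + 0x8C14 = 0x15E26 → wrap carry → 0x5E27
One's-complement sum = 0x5E27.
Checksum = ~0x5E27 & 0xFFFF = 0xA1D8.

A1D8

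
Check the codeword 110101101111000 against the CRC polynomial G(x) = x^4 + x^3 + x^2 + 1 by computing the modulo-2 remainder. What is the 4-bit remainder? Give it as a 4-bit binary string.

Modulo-2 division of 110101101111000 by 11101:
  pos 0: 11010 XOR 11101 = 00111
  pos 2: 11111 XOR 11101 = 00010
  pos 5: 10011 XOR 11101 = 01110
  pos 6: 11101 XOR 11101 = 00000
Remainder = 1000 (nonzero — an error is detected).

1000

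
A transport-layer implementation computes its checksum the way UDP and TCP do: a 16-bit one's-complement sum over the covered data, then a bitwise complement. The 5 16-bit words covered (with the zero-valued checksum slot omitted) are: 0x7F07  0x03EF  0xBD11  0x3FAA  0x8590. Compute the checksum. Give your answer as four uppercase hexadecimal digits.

FABC

One's-complement addition (fold any carry out of bit 15 back into bit 0):
  0x7F07 + 0x03EF = 0x082F6
  0x82F6 + 0xBD11 = 0x14007 → wrap carry → 0x4008
  0x4008 + 0x3FAA = 0x07FB2
  0x7FB2 + 0x8590 = 0x10542 → wrap carry → 0x0543
One's-complement sum = 0x0543.
Checksum = ~0x0543 & 0xFFFF = 0xFABC.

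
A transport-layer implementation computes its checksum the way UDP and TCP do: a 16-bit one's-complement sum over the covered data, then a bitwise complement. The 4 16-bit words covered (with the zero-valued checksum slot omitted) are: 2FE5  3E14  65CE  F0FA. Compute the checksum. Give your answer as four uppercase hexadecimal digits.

One's-complement addition (fold any carry out of bit 15 back into bit 0):
  0x2FE5 + 0x3E14 = 0x06DF9
  0x6DF9 + 0x65CE = 0x0D3C7
  0xD3C7 + 0xF0FA = 0x1C4C1 → wrap carry → 0xC4C2
One's-complement sum = 0xC4C2.
Checksum = ~0xC4C2 & 0xFFFF = 0x3B3D.

3B3D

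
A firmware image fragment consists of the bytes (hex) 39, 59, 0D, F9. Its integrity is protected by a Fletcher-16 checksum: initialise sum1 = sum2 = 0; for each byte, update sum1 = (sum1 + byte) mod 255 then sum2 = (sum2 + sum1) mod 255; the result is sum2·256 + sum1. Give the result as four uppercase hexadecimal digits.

0599

Running sums (mod 255):
  after byte 0 (39): sum1=57, sum2=57
  after byte 1 (59): sum1=146, sum2=203
  after byte 2 (0D): sum1=159, sum2=107
  after byte 3 (F9): sum1=153, sum2=5
Checksum = sum2·256 + sum1 = 5·256 + 153 = 1433 = 0x0599.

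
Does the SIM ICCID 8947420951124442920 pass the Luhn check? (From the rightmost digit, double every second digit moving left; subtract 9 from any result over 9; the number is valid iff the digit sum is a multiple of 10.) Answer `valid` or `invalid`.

invalid

From the right, keep odd positions and double even positions (subtract 9 from any doubled value over 9):
  doubled (positions 2,4,...): 4 4 8 4 2 9 4 5 9 → sum 49
  kept (positions 1,3,...): 0 9 4 4 1 5 0 4 4 8 → sum 39
Total = 88.
88 mod 10 = 8, so the number is invalid.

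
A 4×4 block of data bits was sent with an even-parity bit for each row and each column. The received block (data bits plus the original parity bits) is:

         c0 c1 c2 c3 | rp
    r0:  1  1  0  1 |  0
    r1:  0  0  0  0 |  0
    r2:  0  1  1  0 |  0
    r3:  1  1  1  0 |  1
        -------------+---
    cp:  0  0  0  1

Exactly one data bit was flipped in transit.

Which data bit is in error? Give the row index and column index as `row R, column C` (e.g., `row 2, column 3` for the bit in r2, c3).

row 0, column 1

Recompute each row's even parity and compare to rp:
  r0: data parity 1, sent rp 0 → mismatch
  r1: data parity 0, sent rp 0 → ok
  r2: data parity 0, sent rp 0 → ok
  r3: data parity 1, sent rp 1 → ok
Recompute each column's even parity and compare to cp:
  c0: data parity 0, sent cp 0 → ok
  c1: data parity 1, sent cp 0 → mismatch
  c2: data parity 0, sent cp 0 → ok
  c3: data parity 1, sent cp 1 → ok
Exactly one row (r0) and one column (c1) fail → the flipped bit is at their intersection.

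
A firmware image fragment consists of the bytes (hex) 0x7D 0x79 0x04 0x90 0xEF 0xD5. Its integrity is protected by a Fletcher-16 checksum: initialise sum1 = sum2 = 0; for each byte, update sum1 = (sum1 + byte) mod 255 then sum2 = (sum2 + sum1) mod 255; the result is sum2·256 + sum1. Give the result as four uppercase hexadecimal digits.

C751

Running sums (mod 255):
  after byte 0 (0x7D): sum1=125, sum2=125
  after byte 1 (0x79): sum1=246, sum2=116
  after byte 2 (0x04): sum1=250, sum2=111
  after byte 3 (0x90): sum1=139, sum2=250
  after byte 4 (0xEF): sum1=123, sum2=118
  after byte 5 (0xD5): sum1=81, sum2=199
Checksum = sum2·256 + sum1 = 199·256 + 81 = 51025 = 0xC751.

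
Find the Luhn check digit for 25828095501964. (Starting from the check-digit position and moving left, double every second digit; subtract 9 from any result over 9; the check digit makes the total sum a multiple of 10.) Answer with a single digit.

Partial digits right→left: 4 6 9 1 0 5 5 9 0 8 2 8 5 2
Double every second digit counting from the check-digit position (so the 1st, 3rd, 5th, ... of the partial from the right).
  doubled (with −9 where >9): 8 9 0 1 0 4 1 → sum 23
  kept as-is: 6 1 5 9 8 8 2 → sum 39
Total = 23 + 39 = 62.
Check digit = (10 − (62 mod 10)) mod 10 = 8.

8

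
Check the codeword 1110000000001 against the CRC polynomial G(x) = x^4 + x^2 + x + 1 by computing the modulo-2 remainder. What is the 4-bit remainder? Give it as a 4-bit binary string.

0000

Modulo-2 division of 1110000000001 by 10111:
  pos 0: 11100 XOR 10111 = 01011
  pos 1: 10110 XOR 10111 = 00001
  pos 5: 10000 XOR 10111 = 00111
  pos 7: 11100 XOR 10111 = 01011
  pos 8: 10111 XOR 10111 = 00000
Remainder = 0000 (zero — the frame passes the CRC check).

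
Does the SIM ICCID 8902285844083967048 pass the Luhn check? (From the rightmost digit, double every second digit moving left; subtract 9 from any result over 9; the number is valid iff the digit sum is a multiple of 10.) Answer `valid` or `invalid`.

valid

From the right, keep odd positions and double even positions (subtract 9 from any doubled value over 9):
  doubled (positions 2,4,...): 8 5 9 7 8 7 7 4 9 → sum 64
  kept (positions 1,3,...): 8 0 6 3 0 4 5 2 0 8 → sum 36
Total = 100.
100 mod 10 = 0, so the number is valid.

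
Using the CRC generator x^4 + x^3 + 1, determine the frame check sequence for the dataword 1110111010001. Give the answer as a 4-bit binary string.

Append 4 zeros: 11101110100010000. Divide by 11001 (XOR where the leading bit is 1):
  pos 0: 11101 XOR 11001 = 00100
  pos 2: 10011 XOR 11001 = 01010
  pos 3: 10100 XOR 11001 = 01101
  pos 4: 11011 XOR 11001 = 00010
  pos 7: 10000 XOR 11001 = 01001
  pos 8: 10011 XOR 11001 = 01010
  pos 9: 10100 XOR 11001 = 01101
  pos 10: 11010 XOR 11001 = 00011
Remainder (last 4 bits) = 1100. This is the CRC / FCS.

1100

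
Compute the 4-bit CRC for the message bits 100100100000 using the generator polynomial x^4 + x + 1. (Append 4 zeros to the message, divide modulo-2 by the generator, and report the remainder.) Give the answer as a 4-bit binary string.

0100

Append 4 zeros: 1001001000000000. Divide by 10011 (XOR where the leading bit is 1):
  pos 0: 10010 XOR 10011 = 00001
  pos 4: 10100 XOR 10011 = 00111
  pos 6: 11100 XOR 10011 = 01111
  pos 7: 11110 XOR 10011 = 01101
  pos 8: 11010 XOR 10011 = 01001
  pos 9: 10010 XOR 10011 = 00001
Remainder (last 4 bits) = 0100. This is the CRC / FCS.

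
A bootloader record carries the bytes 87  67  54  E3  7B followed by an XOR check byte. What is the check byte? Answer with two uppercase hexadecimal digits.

2C

XOR the bytes together:
  start with 0x87
  0x87 ⊕ 0x67 = 0xE0
  0xE0 ⊕ 0x54 = 0xB4
  0xB4 ⊕ 0xE3 = 0x57
  0x57 ⊕ 0x7B = 0x2C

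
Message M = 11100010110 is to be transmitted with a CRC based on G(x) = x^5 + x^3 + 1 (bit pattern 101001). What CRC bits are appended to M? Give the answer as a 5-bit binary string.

Append 5 zeros: 1110001011000000. Divide by 101001 (XOR where the leading bit is 1):
  pos 0: 111000 XOR 101001 = 010001
  pos 1: 100011 XOR 101001 = 001010
  pos 3: 101001 XOR 101001 = 000000
  pos 9: 100000 XOR 101001 = 001001
Remainder (last 5 bits) = 10010. This is the CRC / FCS.

10010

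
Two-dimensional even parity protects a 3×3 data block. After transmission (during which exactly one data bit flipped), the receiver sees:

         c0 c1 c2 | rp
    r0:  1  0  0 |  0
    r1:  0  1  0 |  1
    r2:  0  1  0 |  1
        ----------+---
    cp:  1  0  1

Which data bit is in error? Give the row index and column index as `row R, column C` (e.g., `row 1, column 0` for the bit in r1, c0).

row 0, column 2

Recompute each row's even parity and compare to rp:
  r0: data parity 1, sent rp 0 → mismatch
  r1: data parity 1, sent rp 1 → ok
  r2: data parity 1, sent rp 1 → ok
Recompute each column's even parity and compare to cp:
  c0: data parity 1, sent cp 1 → ok
  c1: data parity 0, sent cp 0 → ok
  c2: data parity 0, sent cp 1 → mismatch
Exactly one row (r0) and one column (c2) fail → the flipped bit is at their intersection.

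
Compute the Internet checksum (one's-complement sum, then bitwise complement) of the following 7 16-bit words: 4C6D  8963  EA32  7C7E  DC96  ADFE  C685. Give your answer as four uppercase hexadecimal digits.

7262

One's-complement addition (fold any carry out of bit 15 back into bit 0):
  0x4C6D + 0x8963 = 0x0D5D0
  0xD5D0 + 0xEA32 = 0x1C002 → wrap carry → 0xC003
  0xC003 + 0x7C7E = 0x13C81 → wrap carry → 0x3C82
  0x3C82 + 0xDC96 = 0x11918 → wrap carry → 0x1919
  0x1919 + 0xADFE = 0x0C717
  0xC717 + 0xC685 = 0x18D9C → wrap carry → 0x8D9D
One's-complement sum = 0x8D9D.
Checksum = ~0x8D9D & 0xFFFF = 0x7262.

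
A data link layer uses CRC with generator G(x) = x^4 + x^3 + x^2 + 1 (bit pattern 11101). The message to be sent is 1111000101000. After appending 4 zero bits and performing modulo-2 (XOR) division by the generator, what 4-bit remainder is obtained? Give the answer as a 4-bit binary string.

1100

Append 4 zeros: 11110001010000000. Divide by 11101 (XOR where the leading bit is 1):
  pos 0: 11110 XOR 11101 = 00011
  pos 3: 11001 XOR 11101 = 00100
  pos 5: 10001 XOR 11101 = 01100
  pos 6: 11000 XOR 11101 = 00101
  pos 8: 10100 XOR 11101 = 01001
  pos 9: 10010 XOR 11101 = 01111
  pos 10: 11110 XOR 11101 = 00011
Remainder (last 4 bits) = 1100. This is the CRC / FCS.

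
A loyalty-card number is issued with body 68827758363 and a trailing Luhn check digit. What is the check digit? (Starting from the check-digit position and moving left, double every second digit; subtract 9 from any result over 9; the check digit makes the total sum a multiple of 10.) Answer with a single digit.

1

Partial digits right→left: 3 6 3 8 5 7 7 2 8 8 6
Double every second digit counting from the check-digit position (so the 1st, 3rd, 5th, ... of the partial from the right).
  doubled (with −9 where >9): 6 6 1 5 7 3 → sum 28
  kept as-is: 6 8 7 2 8 → sum 31
Total = 28 + 31 = 59.
Check digit = (10 − (59 mod 10)) mod 10 = 1.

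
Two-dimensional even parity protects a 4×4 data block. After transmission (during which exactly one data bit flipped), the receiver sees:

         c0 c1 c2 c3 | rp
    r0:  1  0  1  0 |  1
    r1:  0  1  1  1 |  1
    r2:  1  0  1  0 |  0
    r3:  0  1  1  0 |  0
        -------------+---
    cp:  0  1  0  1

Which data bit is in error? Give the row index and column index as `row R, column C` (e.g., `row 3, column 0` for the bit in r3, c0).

Recompute each row's even parity and compare to rp:
  r0: data parity 0, sent rp 1 → mismatch
  r1: data parity 1, sent rp 1 → ok
  r2: data parity 0, sent rp 0 → ok
  r3: data parity 0, sent rp 0 → ok
Recompute each column's even parity and compare to cp:
  c0: data parity 0, sent cp 0 → ok
  c1: data parity 0, sent cp 1 → mismatch
  c2: data parity 0, sent cp 0 → ok
  c3: data parity 1, sent cp 1 → ok
Exactly one row (r0) and one column (c1) fail → the flipped bit is at their intersection.

row 0, column 1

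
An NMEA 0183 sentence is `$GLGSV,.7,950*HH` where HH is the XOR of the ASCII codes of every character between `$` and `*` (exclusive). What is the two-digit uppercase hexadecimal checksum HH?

XOR the ASCII codes of the payload characters:
  'G' = 0x47 → acc = 0x47
  'L' = 0x4C → acc = 0x0B
  'G' = 0x47 → acc = 0x4C
  'S' = 0x53 → acc = 0x1F
  'V' = 0x56 → acc = 0x49
  ',' = 0x2C → acc = 0x65
  '.' = 0x2E → acc = 0x4B
  '7' = 0x37 → acc = 0x7C
  ',' = 0x2C → acc = 0x50
  '9' = 0x39 → acc = 0x69
  '5' = 0x35 → acc = 0x5C
  '0' = 0x30 → acc = 0x6C
Checksum = 0x6C.

6C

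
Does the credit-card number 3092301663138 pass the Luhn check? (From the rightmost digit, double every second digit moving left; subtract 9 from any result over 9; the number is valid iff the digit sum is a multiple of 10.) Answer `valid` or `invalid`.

From the right, keep odd positions and double even positions (subtract 9 from any doubled value over 9):
  doubled (positions 2,4,...): 6 6 3 0 4 0 → sum 19
  kept (positions 1,3,...): 8 1 6 1 3 9 3 → sum 31
Total = 50.
50 mod 10 = 0, so the number is valid.

valid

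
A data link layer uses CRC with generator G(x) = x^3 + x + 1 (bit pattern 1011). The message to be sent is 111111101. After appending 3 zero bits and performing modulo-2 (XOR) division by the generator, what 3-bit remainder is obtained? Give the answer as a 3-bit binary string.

Append 3 zeros: 111111101000. Divide by 1011 (XOR where the leading bit is 1):
  pos 0: 1111 XOR 1011 = 0100
  pos 1: 1001 XOR 1011 = 0010
  pos 3: 1011 XOR 1011 = 0000
  pos 8: 1000 XOR 1011 = 0011
Remainder (last 3 bits) = 011. This is the CRC / FCS.

011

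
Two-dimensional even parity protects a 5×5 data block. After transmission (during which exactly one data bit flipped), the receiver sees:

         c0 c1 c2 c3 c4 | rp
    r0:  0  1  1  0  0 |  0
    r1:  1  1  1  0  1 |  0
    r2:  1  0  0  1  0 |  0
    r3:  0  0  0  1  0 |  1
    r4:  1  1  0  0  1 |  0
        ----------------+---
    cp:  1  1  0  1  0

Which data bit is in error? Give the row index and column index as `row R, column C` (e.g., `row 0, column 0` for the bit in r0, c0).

row 4, column 3

Recompute each row's even parity and compare to rp:
  r0: data parity 0, sent rp 0 → ok
  r1: data parity 0, sent rp 0 → ok
  r2: data parity 0, sent rp 0 → ok
  r3: data parity 1, sent rp 1 → ok
  r4: data parity 1, sent rp 0 → mismatch
Recompute each column's even parity and compare to cp:
  c0: data parity 1, sent cp 1 → ok
  c1: data parity 1, sent cp 1 → ok
  c2: data parity 0, sent cp 0 → ok
  c3: data parity 0, sent cp 1 → mismatch
  c4: data parity 0, sent cp 0 → ok
Exactly one row (r4) and one column (c3) fail → the flipped bit is at their intersection.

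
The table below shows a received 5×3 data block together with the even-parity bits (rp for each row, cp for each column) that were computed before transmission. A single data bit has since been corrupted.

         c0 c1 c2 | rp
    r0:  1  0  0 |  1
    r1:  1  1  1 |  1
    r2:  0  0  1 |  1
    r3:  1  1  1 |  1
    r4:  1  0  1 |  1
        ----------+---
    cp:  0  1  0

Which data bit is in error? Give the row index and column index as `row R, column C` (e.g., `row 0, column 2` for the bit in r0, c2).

Recompute each row's even parity and compare to rp:
  r0: data parity 1, sent rp 1 → ok
  r1: data parity 1, sent rp 1 → ok
  r2: data parity 1, sent rp 1 → ok
  r3: data parity 1, sent rp 1 → ok
  r4: data parity 0, sent rp 1 → mismatch
Recompute each column's even parity and compare to cp:
  c0: data parity 0, sent cp 0 → ok
  c1: data parity 0, sent cp 1 → mismatch
  c2: data parity 0, sent cp 0 → ok
Exactly one row (r4) and one column (c1) fail → the flipped bit is at their intersection.

row 4, column 1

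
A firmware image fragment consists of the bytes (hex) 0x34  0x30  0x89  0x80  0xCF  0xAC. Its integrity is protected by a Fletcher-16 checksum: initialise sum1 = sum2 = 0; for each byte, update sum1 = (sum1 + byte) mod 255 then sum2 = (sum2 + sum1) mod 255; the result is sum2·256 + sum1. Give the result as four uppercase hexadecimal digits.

1EEA

Running sums (mod 255):
  after byte 0 (0x34): sum1=52, sum2=52
  after byte 1 (0x30): sum1=100, sum2=152
  after byte 2 (0x89): sum1=237, sum2=134
  after byte 3 (0x80): sum1=110, sum2=244
  after byte 4 (0xCF): sum1=62, sum2=51
  after byte 5 (0xAC): sum1=234, sum2=30
Checksum = sum2·256 + sum1 = 30·256 + 234 = 7914 = 0x1EEA.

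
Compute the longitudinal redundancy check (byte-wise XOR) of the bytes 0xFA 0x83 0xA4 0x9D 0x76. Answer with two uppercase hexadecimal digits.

XOR the bytes together:
  start with 0xFA
  0xFA ⊕ 0x83 = 0x79
  0x79 ⊕ 0xA4 = 0xDD
  0xDD ⊕ 0x9D = 0x40
  0x40 ⊕ 0x76 = 0x36

36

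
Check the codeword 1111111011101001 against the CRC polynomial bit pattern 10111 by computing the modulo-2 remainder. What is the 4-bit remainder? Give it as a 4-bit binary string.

0000

Modulo-2 division of 1111111011101001 by 10111:
  pos 0: 11111 XOR 10111 = 01000
  pos 1: 10001 XOR 10111 = 00110
  pos 3: 11010 XOR 10111 = 01101
  pos 4: 11011 XOR 10111 = 01100
  pos 5: 11001 XOR 10111 = 01110
  pos 6: 11101 XOR 10111 = 01010
  pos 7: 10100 XOR 10111 = 00011
  pos 10: 11100 XOR 10111 = 01011
  pos 11: 10111 XOR 10111 = 00000
Remainder = 0000 (zero — the frame passes the CRC check).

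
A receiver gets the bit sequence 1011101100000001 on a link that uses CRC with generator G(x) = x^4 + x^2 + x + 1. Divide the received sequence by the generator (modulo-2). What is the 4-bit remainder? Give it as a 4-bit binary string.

Modulo-2 division of 1011101100000001 by 10111:
  pos 0: 10111 XOR 10111 = 00000
  pos 6: 11000 XOR 10111 = 01111
  pos 7: 11110 XOR 10111 = 01001
  pos 8: 10010 XOR 10111 = 00101
  pos 10: 10100 XOR 10111 = 00011
Remainder = 0111 (nonzero — an error is detected).

0111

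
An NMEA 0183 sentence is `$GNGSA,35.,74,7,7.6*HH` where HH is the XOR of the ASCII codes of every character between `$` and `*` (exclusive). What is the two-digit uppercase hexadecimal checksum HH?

6F

XOR the ASCII codes of the payload characters:
  'G' = 0x47 → acc = 0x47
  'N' = 0x4E → acc = 0x09
  'G' = 0x47 → acc = 0x4E
  'S' = 0x53 → acc = 0x1D
  'A' = 0x41 → acc = 0x5C
  ',' = 0x2C → acc = 0x70
  '3' = 0x33 → acc = 0x43
  '5' = 0x35 → acc = 0x76
  '.' = 0x2E → acc = 0x58
  ',' = 0x2C → acc = 0x74
  '7' = 0x37 → acc = 0x43
  '4' = 0x34 → acc = 0x77
  ',' = 0x2C → acc = 0x5B
  '7' = 0x37 → acc = 0x6C
  ',' = 0x2C → acc = 0x40
  '7' = 0x37 → acc = 0x77
  '.' = 0x2E → acc = 0x59
  '6' = 0x36 → acc = 0x6F
Checksum = 0x6F.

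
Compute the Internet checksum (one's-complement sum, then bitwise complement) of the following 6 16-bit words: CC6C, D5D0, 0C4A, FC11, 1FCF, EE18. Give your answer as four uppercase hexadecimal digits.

477E

One's-complement addition (fold any carry out of bit 15 back into bit 0):
  0xCC6C + 0xD5D0 = 0x1A23C → wrap carry → 0xA23D
  0xA23D + 0x0C4A = 0x0AE87
  0xAE87 + 0xFC11 = 0x1AA98 → wrap carry → 0xAA99
  0xAA99 + 0x1FCF = 0x0CA68
  0xCA68 + 0xEE18 = 0x1B880 → wrap carry → 0xB881
One's-complement sum = 0xB881.
Checksum = ~0xB881 & 0xFFFF = 0x477E.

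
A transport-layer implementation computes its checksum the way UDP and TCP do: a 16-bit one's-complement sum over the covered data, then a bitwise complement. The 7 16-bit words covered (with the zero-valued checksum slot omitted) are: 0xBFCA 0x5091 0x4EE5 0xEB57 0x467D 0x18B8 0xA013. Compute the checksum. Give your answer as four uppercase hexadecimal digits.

B61D

One's-complement addition (fold any carry out of bit 15 back into bit 0):
  0xBFCA + 0x5091 = 0x1105B → wrap carry → 0x105C
  0x105C + 0x4EE5 = 0x05F41
  0x5F41 + 0xEB57 = 0x14A98 → wrap carry → 0x4A99
  0x4A99 + 0x467D = 0x09116
  0x9116 + 0x18B8 = 0x0A9CE
  0xA9CE + 0xA013 = 0x149E1 → wrap carry → 0x49E2
One's-complement sum = 0x49E2.
Checksum = ~0x49E2 & 0xFFFF = 0xB61D.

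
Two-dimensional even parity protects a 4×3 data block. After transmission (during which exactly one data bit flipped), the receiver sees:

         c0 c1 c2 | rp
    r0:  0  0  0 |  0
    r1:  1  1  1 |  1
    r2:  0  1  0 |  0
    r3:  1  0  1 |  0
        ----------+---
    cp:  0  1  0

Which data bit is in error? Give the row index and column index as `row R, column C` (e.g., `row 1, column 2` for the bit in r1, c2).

Recompute each row's even parity and compare to rp:
  r0: data parity 0, sent rp 0 → ok
  r1: data parity 1, sent rp 1 → ok
  r2: data parity 1, sent rp 0 → mismatch
  r3: data parity 0, sent rp 0 → ok
Recompute each column's even parity and compare to cp:
  c0: data parity 0, sent cp 0 → ok
  c1: data parity 0, sent cp 1 → mismatch
  c2: data parity 0, sent cp 0 → ok
Exactly one row (r2) and one column (c1) fail → the flipped bit is at their intersection.

row 2, column 1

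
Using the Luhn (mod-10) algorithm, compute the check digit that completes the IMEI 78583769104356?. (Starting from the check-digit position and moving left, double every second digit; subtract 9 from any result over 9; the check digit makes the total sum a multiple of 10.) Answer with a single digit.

2

Partial digits right→left: 6 5 3 4 0 1 9 6 7 3 8 5 8 7
Double every second digit counting from the check-digit position (so the 1st, 3rd, 5th, ... of the partial from the right).
  doubled (with −9 where >9): 3 6 0 9 5 7 7 → sum 37
  kept as-is: 5 4 1 6 3 5 7 → sum 31
Total = 37 + 31 = 68.
Check digit = (10 − (68 mod 10)) mod 10 = 2.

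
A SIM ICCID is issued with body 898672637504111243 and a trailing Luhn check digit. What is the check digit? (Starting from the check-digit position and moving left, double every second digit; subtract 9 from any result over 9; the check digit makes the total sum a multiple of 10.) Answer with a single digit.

Partial digits right→left: 3 4 2 1 1 1 4 0 5 7 3 6 2 7 6 8 9 8
Double every second digit counting from the check-digit position (so the 1st, 3rd, 5th, ... of the partial from the right).
  doubled (with −9 where >9): 6 4 2 8 1 6 4 3 9 → sum 43
  kept as-is: 4 1 1 0 7 6 7 8 8 → sum 42
Total = 43 + 42 = 85.
Check digit = (10 − (85 mod 10)) mod 10 = 5.

5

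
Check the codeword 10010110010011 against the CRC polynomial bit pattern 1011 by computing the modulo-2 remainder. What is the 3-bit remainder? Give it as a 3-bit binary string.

000

Modulo-2 division of 10010110010011 by 1011:
  pos 0: 1001 XOR 1011 = 0010
  pos 2: 1001 XOR 1011 = 0010
  pos 4: 1010 XOR 1011 = 0001
  pos 7: 1010 XOR 1011 = 0001
  pos 10: 1011 XOR 1011 = 0000
Remainder = 000 (zero — the frame passes the CRC check).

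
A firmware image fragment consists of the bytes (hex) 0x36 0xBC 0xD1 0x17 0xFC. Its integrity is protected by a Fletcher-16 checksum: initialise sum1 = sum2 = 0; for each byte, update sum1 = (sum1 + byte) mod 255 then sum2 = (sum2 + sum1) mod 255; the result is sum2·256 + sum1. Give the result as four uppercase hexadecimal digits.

Running sums (mod 255):
  after byte 0 (0x36): sum1=54, sum2=54
  after byte 1 (0xBC): sum1=242, sum2=41
  after byte 2 (0xD1): sum1=196, sum2=237
  after byte 3 (0x17): sum1=219, sum2=201
  after byte 4 (0xFC): sum1=216, sum2=162
Checksum = sum2·256 + sum1 = 162·256 + 216 = 41688 = 0xA2D8.

A2D8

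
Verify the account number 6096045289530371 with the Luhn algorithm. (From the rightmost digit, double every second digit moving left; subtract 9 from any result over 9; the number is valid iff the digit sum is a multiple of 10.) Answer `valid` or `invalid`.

From the right, keep odd positions and double even positions (subtract 9 from any doubled value over 9):
  doubled (positions 2,4,...): 5 0 1 7 1 0 9 3 → sum 26
  kept (positions 1,3,...): 1 3 3 9 2 4 6 0 → sum 28
Total = 54.
54 mod 10 = 4, so the number is invalid.

invalid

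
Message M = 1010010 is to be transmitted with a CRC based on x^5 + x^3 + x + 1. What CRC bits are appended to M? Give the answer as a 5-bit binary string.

Append 5 zeros: 101001000000. Divide by 101011 (XOR where the leading bit is 1):
  pos 0: 101001 XOR 101011 = 000010
  pos 4: 100000 XOR 101011 = 001011
  pos 6: 101100 XOR 101011 = 000111
Remainder (last 5 bits) = 00111. This is the CRC / FCS.

00111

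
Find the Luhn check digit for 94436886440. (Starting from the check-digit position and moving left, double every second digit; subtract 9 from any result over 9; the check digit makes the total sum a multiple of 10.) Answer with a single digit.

Partial digits right→left: 0 4 4 6 8 8 6 3 4 4 9
Double every second digit counting from the check-digit position (so the 1st, 3rd, 5th, ... of the partial from the right).
  doubled (with −9 where >9): 0 8 7 3 8 9 → sum 35
  kept as-is: 4 6 8 3 4 → sum 25
Total = 35 + 25 = 60.
Check digit = (10 − (60 mod 10)) mod 10 = 0.

0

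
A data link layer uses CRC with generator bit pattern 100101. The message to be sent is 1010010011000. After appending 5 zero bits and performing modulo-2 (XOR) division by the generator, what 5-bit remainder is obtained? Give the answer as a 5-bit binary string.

Append 5 zeros: 101001001100000000. Divide by 100101 (XOR where the leading bit is 1):
  pos 0: 101001 XOR 100101 = 001100
  pos 2: 110000 XOR 100101 = 010101
  pos 3: 101011 XOR 100101 = 001110
  pos 5: 111010 XOR 100101 = 011111
  pos 6: 111110 XOR 100101 = 011011
  pos 7: 110110 XOR 100101 = 010011
  pos 8: 100110 XOR 100101 = 000011
  pos 12: 110000 XOR 100101 = 010101
Remainder (last 5 bits) = 10101. This is the CRC / FCS.

10101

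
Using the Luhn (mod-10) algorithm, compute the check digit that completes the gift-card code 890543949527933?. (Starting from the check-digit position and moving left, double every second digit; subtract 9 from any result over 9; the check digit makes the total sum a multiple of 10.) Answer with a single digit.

Partial digits right→left: 3 3 9 7 2 5 9 4 9 3 4 5 0 9 8
Double every second digit counting from the check-digit position (so the 1st, 3rd, 5th, ... of the partial from the right).
  doubled (with −9 where >9): 6 9 4 9 9 8 0 7 → sum 52
  kept as-is: 3 7 5 4 3 5 9 → sum 36
Total = 52 + 36 = 88.
Check digit = (10 − (88 mod 10)) mod 10 = 2.

2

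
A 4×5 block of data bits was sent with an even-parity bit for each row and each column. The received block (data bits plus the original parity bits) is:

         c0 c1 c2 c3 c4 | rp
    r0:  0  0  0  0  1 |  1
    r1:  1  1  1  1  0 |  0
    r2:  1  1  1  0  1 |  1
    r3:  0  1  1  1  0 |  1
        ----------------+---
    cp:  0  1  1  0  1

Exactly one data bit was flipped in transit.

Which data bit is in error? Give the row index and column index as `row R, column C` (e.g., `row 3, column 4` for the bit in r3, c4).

Recompute each row's even parity and compare to rp:
  r0: data parity 1, sent rp 1 → ok
  r1: data parity 0, sent rp 0 → ok
  r2: data parity 0, sent rp 1 → mismatch
  r3: data parity 1, sent rp 1 → ok
Recompute each column's even parity and compare to cp:
  c0: data parity 0, sent cp 0 → ok
  c1: data parity 1, sent cp 1 → ok
  c2: data parity 1, sent cp 1 → ok
  c3: data parity 0, sent cp 0 → ok
  c4: data parity 0, sent cp 1 → mismatch
Exactly one row (r2) and one column (c4) fail → the flipped bit is at their intersection.

row 2, column 4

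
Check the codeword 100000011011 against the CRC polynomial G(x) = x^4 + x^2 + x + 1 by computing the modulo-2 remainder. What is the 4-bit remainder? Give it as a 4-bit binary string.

1011

Modulo-2 division of 100000011011 by 10111:
  pos 0: 10000 XOR 10111 = 00111
  pos 2: 11100 XOR 10111 = 01011
  pos 3: 10111 XOR 10111 = 00000
Remainder = 1011 (nonzero — an error is detected).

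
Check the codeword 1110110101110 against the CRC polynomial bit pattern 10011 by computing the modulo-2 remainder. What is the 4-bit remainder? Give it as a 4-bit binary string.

Modulo-2 division of 1110110101110 by 10011:
  pos 0: 11101 XOR 10011 = 01110
  pos 1: 11101 XOR 10011 = 01110
  pos 2: 11100 XOR 10011 = 01111
  pos 3: 11111 XOR 10011 = 01100
  pos 4: 11000 XOR 10011 = 01011
  pos 5: 10111 XOR 10011 = 00100
  pos 7: 10011 XOR 10011 = 00000
Remainder = 0000 (zero — the frame passes the CRC check).

0000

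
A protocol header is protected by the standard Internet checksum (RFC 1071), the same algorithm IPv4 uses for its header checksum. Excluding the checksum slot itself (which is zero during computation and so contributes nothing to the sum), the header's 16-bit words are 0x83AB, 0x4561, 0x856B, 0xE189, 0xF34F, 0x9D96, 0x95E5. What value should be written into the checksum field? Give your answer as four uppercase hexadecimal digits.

One's-complement addition (fold any carry out of bit 15 back into bit 0):
  0x83AB + 0x4561 = 0x0C90C
  0xC90C + 0x856B = 0x14E77 → wrap carry → 0x4E78
  0x4E78 + 0xE189 = 0x13001 → wrap carry → 0x3002
  0x3002 + 0xF34F = 0x12351 → wrap carry → 0x2352
  0x2352 + 0x9D96 = 0x0C0E8
  0xC0E8 + 0x95E5 = 0x156CD → wrap carry → 0x56CE
One's-complement sum = 0x56CE.
Checksum = ~0x56CE & 0xFFFF = 0xA931.

A931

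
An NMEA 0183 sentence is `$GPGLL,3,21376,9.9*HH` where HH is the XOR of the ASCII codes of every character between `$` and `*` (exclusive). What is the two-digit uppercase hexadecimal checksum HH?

XOR the ASCII codes of the payload characters:
  'G' = 0x47 → acc = 0x47
  'P' = 0x50 → acc = 0x17
  'G' = 0x47 → acc = 0x50
  'L' = 0x4C → acc = 0x1C
  'L' = 0x4C → acc = 0x50
  ',' = 0x2C → acc = 0x7C
  '3' = 0x33 → acc = 0x4F
  ',' = 0x2C → acc = 0x63
  '2' = 0x32 → acc = 0x51
  '1' = 0x31 → acc = 0x60
  '3' = 0x33 → acc = 0x53
  '7' = 0x37 → acc = 0x64
  '6' = 0x36 → acc = 0x52
  ',' = 0x2C → acc = 0x7E
  '9' = 0x39 → acc = 0x47
  '.' = 0x2E → acc = 0x69
  '9' = 0x39 → acc = 0x50
Checksum = 0x50.

50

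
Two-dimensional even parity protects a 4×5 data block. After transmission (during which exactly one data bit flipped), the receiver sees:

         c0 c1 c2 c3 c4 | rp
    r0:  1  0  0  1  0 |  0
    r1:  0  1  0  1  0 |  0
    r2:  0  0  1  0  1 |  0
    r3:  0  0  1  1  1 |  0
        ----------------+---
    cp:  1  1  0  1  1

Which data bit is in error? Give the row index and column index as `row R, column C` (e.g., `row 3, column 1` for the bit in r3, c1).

row 3, column 4

Recompute each row's even parity and compare to rp:
  r0: data parity 0, sent rp 0 → ok
  r1: data parity 0, sent rp 0 → ok
  r2: data parity 0, sent rp 0 → ok
  r3: data parity 1, sent rp 0 → mismatch
Recompute each column's even parity and compare to cp:
  c0: data parity 1, sent cp 1 → ok
  c1: data parity 1, sent cp 1 → ok
  c2: data parity 0, sent cp 0 → ok
  c3: data parity 1, sent cp 1 → ok
  c4: data parity 0, sent cp 1 → mismatch
Exactly one row (r3) and one column (c4) fail → the flipped bit is at their intersection.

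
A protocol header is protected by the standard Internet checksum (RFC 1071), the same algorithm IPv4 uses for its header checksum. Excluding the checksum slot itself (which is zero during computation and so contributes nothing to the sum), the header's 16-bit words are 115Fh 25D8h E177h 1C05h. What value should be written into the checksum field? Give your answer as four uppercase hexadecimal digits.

CB4B

One's-complement addition (fold any carry out of bit 15 back into bit 0):
  0x115F + 0x25D8 = 0x03737
  0x3737 + 0xE177 = 0x118AE → wrap carry → 0x18AF
  0x18AF + 0x1C05 = 0x034B4
One's-complement sum = 0x34B4.
Checksum = ~0x34B4 & 0xFFFF = 0xCB4B.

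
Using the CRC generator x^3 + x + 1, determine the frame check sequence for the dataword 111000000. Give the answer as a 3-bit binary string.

Append 3 zeros: 111000000000. Divide by 1011 (XOR where the leading bit is 1):
  pos 0: 1110 XOR 1011 = 0101
  pos 1: 1010 XOR 1011 = 0001
  pos 4: 1000 XOR 1011 = 0011
  pos 6: 1100 XOR 1011 = 0111
  pos 7: 1110 XOR 1011 = 0101
  pos 8: 1010 XOR 1011 = 0001
Remainder (last 3 bits) = 001. This is the CRC / FCS.

001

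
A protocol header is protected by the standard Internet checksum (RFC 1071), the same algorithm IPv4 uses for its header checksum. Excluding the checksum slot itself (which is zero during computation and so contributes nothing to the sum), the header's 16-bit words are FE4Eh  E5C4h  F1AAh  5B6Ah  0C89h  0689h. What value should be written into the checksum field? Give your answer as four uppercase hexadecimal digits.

One's-complement addition (fold any carry out of bit 15 back into bit 0):
  0xFE4E + 0xE5C4 = 0x1E412 → wrap carry → 0xE413
  0xE413 + 0xF1AA = 0x1D5BD → wrap carry → 0xD5BE
  0xD5BE + 0x5B6A = 0x13128 → wrap carry → 0x3129
  0x3129 + 0x0C89 = 0x03DB2
  0x3DB2 + 0x0689 = 0x0443B
One's-complement sum = 0x443B.
Checksum = ~0x443B & 0xFFFF = 0xBBC4.

BBC4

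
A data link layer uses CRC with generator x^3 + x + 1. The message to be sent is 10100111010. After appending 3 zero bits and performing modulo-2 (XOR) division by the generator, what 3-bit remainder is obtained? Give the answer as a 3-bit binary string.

Append 3 zeros: 10100111010000. Divide by 1011 (XOR where the leading bit is 1):
  pos 0: 1010 XOR 1011 = 0001
  pos 3: 1011 XOR 1011 = 0000
  pos 7: 1010 XOR 1011 = 0001
  pos 10: 1000 XOR 1011 = 0011
Remainder (last 3 bits) = 011. This is the CRC / FCS.

011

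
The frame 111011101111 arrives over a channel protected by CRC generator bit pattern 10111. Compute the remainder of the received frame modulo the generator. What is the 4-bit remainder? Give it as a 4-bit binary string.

Modulo-2 division of 111011101111 by 10111:
  pos 0: 11101 XOR 10111 = 01010
  pos 1: 10101 XOR 10111 = 00010
  pos 4: 10101 XOR 10111 = 00010
  pos 7: 10111 XOR 10111 = 00000
Remainder = 0000 (zero — the frame passes the CRC check).

0000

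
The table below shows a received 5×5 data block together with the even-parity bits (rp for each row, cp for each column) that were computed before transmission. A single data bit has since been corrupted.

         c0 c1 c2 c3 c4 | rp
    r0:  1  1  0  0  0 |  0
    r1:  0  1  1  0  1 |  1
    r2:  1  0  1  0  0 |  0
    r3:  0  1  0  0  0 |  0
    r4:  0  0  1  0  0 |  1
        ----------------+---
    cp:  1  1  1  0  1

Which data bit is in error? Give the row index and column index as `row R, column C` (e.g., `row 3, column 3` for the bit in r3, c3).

Recompute each row's even parity and compare to rp:
  r0: data parity 0, sent rp 0 → ok
  r1: data parity 1, sent rp 1 → ok
  r2: data parity 0, sent rp 0 → ok
  r3: data parity 1, sent rp 0 → mismatch
  r4: data parity 1, sent rp 1 → ok
Recompute each column's even parity and compare to cp:
  c0: data parity 0, sent cp 1 → mismatch
  c1: data parity 1, sent cp 1 → ok
  c2: data parity 1, sent cp 1 → ok
  c3: data parity 0, sent cp 0 → ok
  c4: data parity 1, sent cp 1 → ok
Exactly one row (r3) and one column (c0) fail → the flipped bit is at their intersection.

row 3, column 0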